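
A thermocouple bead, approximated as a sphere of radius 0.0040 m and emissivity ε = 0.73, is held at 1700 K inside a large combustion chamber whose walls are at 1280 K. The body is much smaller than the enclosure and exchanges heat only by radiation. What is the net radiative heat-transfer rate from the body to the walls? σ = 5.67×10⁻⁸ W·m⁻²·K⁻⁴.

P_net ≈ 47.2 W

For a small grey body in a large enclosure: P_net = εσA(T_body⁴ − T_wall⁴).
A = 4πr² = 2.011×10⁻⁴ m²; T_body⁴ − T_wall⁴ = 8.352×10¹² − 2.684×10¹² = 5.668×10¹² K⁴.
|P_net| = 0.73·5.67×10⁻⁸·2.011×10⁻⁴·5.668×10¹².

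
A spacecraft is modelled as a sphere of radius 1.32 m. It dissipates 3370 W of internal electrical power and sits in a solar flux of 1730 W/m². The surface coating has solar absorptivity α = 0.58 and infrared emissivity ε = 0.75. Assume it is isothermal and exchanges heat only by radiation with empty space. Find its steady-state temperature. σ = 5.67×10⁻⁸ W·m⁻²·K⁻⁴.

T ≈ 312 K

At steady state, absorbed solar power + internal power = radiated power.
Absorbed: α·S·A_cross = 0.58·1730·5.474 = 5493 W (cross-section πr²).
Total input = 5493 + 3370 = 8863 W.
Radiated: εσ·A_surf·T⁴ with A_surf = 4πr² = 21.90 m².
T⁴ = 8863/(0.75·5.67×10⁻⁸·21.90) = 9.518×10⁹ K⁴.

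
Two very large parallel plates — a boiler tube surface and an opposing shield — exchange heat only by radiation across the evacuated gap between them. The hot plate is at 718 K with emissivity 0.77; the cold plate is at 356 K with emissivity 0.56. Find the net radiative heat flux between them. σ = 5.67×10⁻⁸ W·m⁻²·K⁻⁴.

q ≈ 6790 W/m²

For two infinite grey parallel plates, q = σ(T₁⁴ − T₂⁴)/(1/ε₁ + 1/ε₂ − 1).
T₁⁴ − T₂⁴ = 2.658×10¹¹ − 1.606×10¹⁰ = 2.497×10¹¹ K⁴.
1/ε₁ + 1/ε₂ − 1 = 1.299 + 1.786 − 1 = 2.084.
q = 5.67×10⁻⁸ × 2.497×10¹¹ / 2.084.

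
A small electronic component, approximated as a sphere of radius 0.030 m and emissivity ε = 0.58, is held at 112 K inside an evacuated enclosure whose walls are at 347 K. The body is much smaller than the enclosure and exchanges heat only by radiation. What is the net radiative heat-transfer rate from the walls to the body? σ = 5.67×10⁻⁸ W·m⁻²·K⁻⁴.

P_net ≈ 5.33 W

For a small grey body in a large enclosure: P_net = εσA(T_body⁴ − T_wall⁴).
A = 4πr² = 0.01131 m²; T_body⁴ − T_wall⁴ = 1.574×10⁸ − 1.450×10¹⁰ = -1.434×10¹⁰ K⁴.
|P_net| = 0.58·5.67×10⁻⁸·0.01131·1.434×10¹⁰.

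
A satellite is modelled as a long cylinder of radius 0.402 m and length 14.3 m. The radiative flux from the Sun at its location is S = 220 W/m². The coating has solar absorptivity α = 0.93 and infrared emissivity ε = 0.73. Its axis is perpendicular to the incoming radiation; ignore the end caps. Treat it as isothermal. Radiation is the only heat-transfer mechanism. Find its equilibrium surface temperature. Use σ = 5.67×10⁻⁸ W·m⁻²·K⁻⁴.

At equilibrium, absorbed power = emitted power.
Absorbing cross-section = 2rL = 11.50 m²; emitting surface = 2πrL = 36.12 m² (ratio π).
αS·A_cross = εσ·A_surf·T⁴  ⇒  T⁴ = αS/(ε·πσ).
T⁴ = 0.930·220/(0.73·π·5.67×10⁻⁸) = 1.573×10⁹ K⁴.
T = (1.573×10⁹)^(1/4).

T ≈ 199 K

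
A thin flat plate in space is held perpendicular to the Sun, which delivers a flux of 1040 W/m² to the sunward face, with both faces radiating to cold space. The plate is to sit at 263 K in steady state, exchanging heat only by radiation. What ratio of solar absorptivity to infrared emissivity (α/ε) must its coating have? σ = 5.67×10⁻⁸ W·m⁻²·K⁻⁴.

Balance: αS·A = εσ·2A·T⁴ ⇒ α/ε = 2σT⁴/S.
α/ε = 2·5.67×10⁻⁸·(263)⁴/1040 = 2·5.67×10⁻⁸·4.784×10⁹/1040.

α/ε ≈ 0.522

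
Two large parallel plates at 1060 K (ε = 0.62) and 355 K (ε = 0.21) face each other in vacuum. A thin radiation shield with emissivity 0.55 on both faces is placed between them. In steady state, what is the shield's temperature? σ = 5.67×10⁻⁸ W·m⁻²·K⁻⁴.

In steady state the net flux on the hot side equals that on the cold side.
σ(T₁⁴−T_s⁴)/D₁ = σ(T_s⁴−T₂⁴)/D₂, with D₁ = 1/ε₁+1/ε_s−1 = 2.431, D₂ = 1/ε_s+1/ε₂−1 = 5.580.
Solve for T_s⁴: T_s⁴ = (D₂·T₁⁴ + D₁·T₂⁴)/(D₁+D₂) = 8.842×10¹¹ K⁴.

T_s ≈ 970 K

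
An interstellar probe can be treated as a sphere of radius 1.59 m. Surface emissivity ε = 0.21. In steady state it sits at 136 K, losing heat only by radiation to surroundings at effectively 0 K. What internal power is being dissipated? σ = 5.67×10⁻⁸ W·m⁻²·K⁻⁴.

P ≈ 129 W

Steady state: P = εσA T⁴.
A = 4πr² = 31.77 m²; T⁴ = (136)⁴ = 3.421×10⁸ K⁴.
P = 0.21 × 5.67×10⁻⁸ × 31.77 × 3.421×10⁸.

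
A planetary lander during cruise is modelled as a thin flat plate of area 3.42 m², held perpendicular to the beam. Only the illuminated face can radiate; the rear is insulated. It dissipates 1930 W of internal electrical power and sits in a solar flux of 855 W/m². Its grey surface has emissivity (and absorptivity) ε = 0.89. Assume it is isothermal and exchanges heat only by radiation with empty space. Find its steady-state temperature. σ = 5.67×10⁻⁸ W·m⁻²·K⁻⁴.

At steady state, absorbed solar power + internal power = radiated power.
Absorbed: α·S·A_cross = 0.89·855·3.420 = 2602 W (cross-section A).
Total input = 2602 + 1930 = 4532 W.
Radiated: εσ·A_surf·T⁴ with A_surf = A = 3.420 m².
T⁴ = 4532/(0.89·5.67×10⁻⁸·3.420) = 2.626×10¹⁰ K⁴.

T ≈ 403 K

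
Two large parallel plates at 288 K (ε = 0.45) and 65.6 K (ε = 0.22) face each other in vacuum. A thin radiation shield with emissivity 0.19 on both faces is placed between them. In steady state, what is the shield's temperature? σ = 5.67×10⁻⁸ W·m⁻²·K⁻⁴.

T_s ≈ 251 K

In steady state the net flux on the hot side equals that on the cold side.
σ(T₁⁴−T_s⁴)/D₁ = σ(T_s⁴−T₂⁴)/D₂, with D₁ = 1/ε₁+1/ε_s−1 = 6.485, D₂ = 1/ε_s+1/ε₂−1 = 8.809.
Solve for T_s⁴: T_s⁴ = (D₂·T₁⁴ + D₁·T₂⁴)/(D₁+D₂) = 3.970×10⁹ K⁴.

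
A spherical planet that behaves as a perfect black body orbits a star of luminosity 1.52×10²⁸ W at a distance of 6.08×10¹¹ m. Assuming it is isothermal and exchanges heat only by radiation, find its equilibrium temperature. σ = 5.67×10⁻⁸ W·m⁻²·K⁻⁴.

T ≈ 347 K

First find the stellar flux at distance d: S = L/(4πd²) = 1.52×10²⁸/(4π·(6.08×10¹¹)²) = 3272 W/m².
For an isothermal sphere, absorbed (1−a)S·πr² = emitted σ·4πr²·T⁴, so T⁴ = (1−a)S/(4σ).
T⁴ = 1.00·3272/(4·5.67×10⁻⁸) = 1.443×10¹⁰ K⁴.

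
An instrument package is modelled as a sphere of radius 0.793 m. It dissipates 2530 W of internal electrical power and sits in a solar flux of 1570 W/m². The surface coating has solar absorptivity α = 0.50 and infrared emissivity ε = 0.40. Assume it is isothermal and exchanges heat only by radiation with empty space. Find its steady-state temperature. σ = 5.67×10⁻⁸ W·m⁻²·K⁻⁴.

At steady state, absorbed solar power + internal power = radiated power.
Absorbed: α·S·A_cross = 0.50·1570·1.976 = 1551 W (cross-section πr²).
Total input = 1551 + 2530 = 4081 W.
Radiated: εσ·A_surf·T⁴ with A_surf = 4πr² = 7.902 m².
T⁴ = 4081/(0.40·5.67×10⁻⁸·7.902) = 2.277×10¹⁰ K⁴.

T ≈ 388 K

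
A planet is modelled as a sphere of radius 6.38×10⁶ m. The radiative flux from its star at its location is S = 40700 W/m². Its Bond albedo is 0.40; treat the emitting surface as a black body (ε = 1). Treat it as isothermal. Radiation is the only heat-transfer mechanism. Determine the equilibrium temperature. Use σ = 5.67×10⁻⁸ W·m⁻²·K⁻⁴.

At equilibrium, absorbed power = emitted power.
Absorbing cross-section = πr² = 1.279×10¹⁴ m²; emitting surface = 4πr² = 5.115×10¹⁴ m² (ratio 4).
(1−a)S·A_cross = εσ·A_surf·T⁴  ⇒  T⁴ = (1−a)S/(4σ).
T⁴ = 0.600·40700/(4·5.67×10⁻⁸) = 1.077×10¹¹ K⁴.
T = (1.077×10¹¹)^(1/4).

T ≈ 573 K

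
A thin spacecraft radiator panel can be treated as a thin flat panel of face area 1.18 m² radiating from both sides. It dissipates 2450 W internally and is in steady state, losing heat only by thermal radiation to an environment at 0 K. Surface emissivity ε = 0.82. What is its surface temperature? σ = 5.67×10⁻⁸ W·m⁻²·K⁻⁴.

T ≈ 387 K

Steady state: internal power = radiated power, P = εσA T⁴.
Radiating area A = 2·1.18 = 2.360 m².
T⁴ = P/(εσA) = 2450/(0.82·5.67×10⁻⁸·2.360) = 2.233×10¹⁰ K⁴.
T = (2.233×10¹⁰)^(1/4).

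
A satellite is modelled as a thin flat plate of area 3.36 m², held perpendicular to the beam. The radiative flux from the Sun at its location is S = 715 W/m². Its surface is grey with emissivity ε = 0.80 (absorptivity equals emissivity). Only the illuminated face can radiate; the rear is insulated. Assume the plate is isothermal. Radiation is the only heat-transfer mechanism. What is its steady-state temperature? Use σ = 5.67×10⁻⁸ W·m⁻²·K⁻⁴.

At equilibrium, absorbed power = emitted power.
Absorbing cross-section = A = 3.360 m²; emitting surface = A = 3.360 m² (ratio 1).
εS·A_cross = εσ·A_surf·T⁴  ⇒  T⁴ = S/(1σ)   (ε cancels).
T⁴ = 715/(1·5.67×10⁻⁸) = 1.261×10¹⁰ K⁴.
T = (1.261×10¹⁰)^(1/4).

T ≈ 335 K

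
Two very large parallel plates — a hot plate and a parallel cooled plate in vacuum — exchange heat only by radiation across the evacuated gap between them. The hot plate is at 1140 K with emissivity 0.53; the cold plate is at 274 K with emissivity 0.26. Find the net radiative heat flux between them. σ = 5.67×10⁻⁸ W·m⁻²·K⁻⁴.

q ≈ 20200 W/m²

For two infinite grey parallel plates, q = σ(T₁⁴ − T₂⁴)/(1/ε₁ + 1/ε₂ − 1).
T₁⁴ − T₂⁴ = 1.689×10¹² − 5.636×10⁹ = 1.683×10¹² K⁴.
1/ε₁ + 1/ε₂ − 1 = 1.887 + 3.846 − 1 = 4.733.
q = 5.67×10⁻⁸ × 1.683×10¹² / 4.733.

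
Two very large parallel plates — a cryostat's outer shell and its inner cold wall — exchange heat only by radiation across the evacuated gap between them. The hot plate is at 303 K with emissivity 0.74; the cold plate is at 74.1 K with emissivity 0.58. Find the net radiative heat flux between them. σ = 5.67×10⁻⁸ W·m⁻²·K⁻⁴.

q ≈ 229 W/m²

For two infinite grey parallel plates, q = σ(T₁⁴ − T₂⁴)/(1/ε₁ + 1/ε₂ − 1).
T₁⁴ − T₂⁴ = 8.429×10⁹ − 3.015×10⁷ = 8.399×10⁹ K⁴.
1/ε₁ + 1/ε₂ − 1 = 1.351 + 1.724 − 1 = 2.075.
q = 5.67×10⁻⁸ × 8.399×10⁹ / 2.075.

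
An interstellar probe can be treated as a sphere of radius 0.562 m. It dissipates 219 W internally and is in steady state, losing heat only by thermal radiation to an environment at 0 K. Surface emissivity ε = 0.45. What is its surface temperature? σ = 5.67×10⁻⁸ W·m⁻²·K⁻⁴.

Steady state: internal power = radiated power, P = εσA T⁴.
Radiating area A = 4πr² = 3.969 m².
T⁴ = P/(εσA) = 219/(0.45·5.67×10⁻⁸·3.969) = 2.163×10⁹ K⁴.
T = (2.163×10⁹)^(1/4).

T ≈ 216 K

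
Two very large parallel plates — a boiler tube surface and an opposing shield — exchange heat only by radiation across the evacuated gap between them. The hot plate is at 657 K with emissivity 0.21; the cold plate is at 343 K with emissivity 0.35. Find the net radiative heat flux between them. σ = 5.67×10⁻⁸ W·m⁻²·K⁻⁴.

q ≈ 1480 W/m²

For two infinite grey parallel plates, q = σ(T₁⁴ − T₂⁴)/(1/ε₁ + 1/ε₂ − 1).
T₁⁴ − T₂⁴ = 1.863×10¹¹ − 1.384×10¹⁰ = 1.725×10¹¹ K⁴.
1/ε₁ + 1/ε₂ − 1 = 4.762 + 2.857 − 1 = 6.619.
q = 5.67×10⁻⁸ × 1.725×10¹¹ / 6.619.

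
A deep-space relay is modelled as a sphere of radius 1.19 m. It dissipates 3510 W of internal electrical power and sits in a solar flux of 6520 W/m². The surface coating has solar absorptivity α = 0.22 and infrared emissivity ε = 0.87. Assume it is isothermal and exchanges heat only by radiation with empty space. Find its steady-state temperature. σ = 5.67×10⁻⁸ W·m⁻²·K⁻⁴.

At steady state, absorbed solar power + internal power = radiated power.
Absorbed: α·S·A_cross = 0.22·6520·4.449 = 6381 W (cross-section πr²).
Total input = 6381 + 3510 = 9891 W.
Radiated: εσ·A_surf·T⁴ with A_surf = 4πr² = 17.80 m².
T⁴ = 9891/(0.87·5.67×10⁻⁸·17.80) = 1.127×10¹⁰ K⁴.

T ≈ 326 K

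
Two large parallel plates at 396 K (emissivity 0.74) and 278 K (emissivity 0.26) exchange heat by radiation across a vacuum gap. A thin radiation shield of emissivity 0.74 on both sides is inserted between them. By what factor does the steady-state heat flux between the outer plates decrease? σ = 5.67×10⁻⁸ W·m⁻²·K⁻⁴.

Without shield: q₀ = σΔ(T⁴)/(1/ε₁+1/ε₂−1) with denominator 4.198.
With shield the two gaps are in series; the resistances add: (1/ε₁+1/ε_s−1)+(1/ε_s+1/ε₂−1) = 1.703+4.198 = 5.900.
Heat-flux ratio q₀/q = 5.900/4.198.

factor ≈ 1.41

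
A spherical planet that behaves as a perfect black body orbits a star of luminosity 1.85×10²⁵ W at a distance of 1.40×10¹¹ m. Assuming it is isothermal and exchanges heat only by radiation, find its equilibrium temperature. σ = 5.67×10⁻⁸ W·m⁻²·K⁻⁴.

First find the stellar flux at distance d: S = L/(4πd²) = 1.85×10²⁵/(4π·(1.40×10¹¹)²) = 75.11 W/m².
For an isothermal sphere, absorbed (1−a)S·πr² = emitted σ·4πr²·T⁴, so T⁴ = (1−a)S/(4σ).
T⁴ = 1.00·75.11/(4·5.67×10⁻⁸) = 3.312×10⁸ K⁴.

T ≈ 135 K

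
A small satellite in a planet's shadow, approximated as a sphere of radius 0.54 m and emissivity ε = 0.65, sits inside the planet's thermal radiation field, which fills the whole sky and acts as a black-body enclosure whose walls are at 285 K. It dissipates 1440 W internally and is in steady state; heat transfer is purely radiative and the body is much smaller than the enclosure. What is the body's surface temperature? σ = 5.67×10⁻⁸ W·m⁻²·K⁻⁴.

For a small grey body in a large enclosure, net radiated power = εσA(T⁴ − T_w⁴).
Steady state: P = εσA(T⁴ − T_w⁴) with A = 4πr² = 3.664 m².
T⁴ = P/(εσA) + T_w⁴ = 1440/(0.65·5.67×10⁻⁸·3.664) + (285)⁴
    = 1.066×10¹⁰ + 6.598×10⁹ = 1.726×10¹⁰ K⁴.

T ≈ 362 K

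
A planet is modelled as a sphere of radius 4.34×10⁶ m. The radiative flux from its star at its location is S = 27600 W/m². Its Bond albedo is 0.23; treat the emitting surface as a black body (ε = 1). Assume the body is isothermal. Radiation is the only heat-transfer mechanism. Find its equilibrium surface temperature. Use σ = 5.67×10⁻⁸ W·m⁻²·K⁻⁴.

T ≈ 553 K

At equilibrium, absorbed power = emitted power.
Absorbing cross-section = πr² = 5.917×10¹³ m²; emitting surface = 4πr² = 2.367×10¹⁴ m² (ratio 4).
(1−a)S·A_cross = εσ·A_surf·T⁴  ⇒  T⁴ = (1−a)S/(4σ).
T⁴ = 0.770·27600/(4·5.67×10⁻⁸) = 9.370×10¹⁰ K⁴.
T = (9.370×10¹⁰)^(1/4).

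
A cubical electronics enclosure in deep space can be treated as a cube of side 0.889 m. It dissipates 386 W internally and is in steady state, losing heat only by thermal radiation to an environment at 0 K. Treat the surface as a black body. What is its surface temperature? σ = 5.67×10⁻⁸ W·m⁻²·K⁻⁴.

Steady state: internal power = radiated power, P = εσA T⁴.
Radiating area A = 6L² = 4.742 m².
T⁴ = P/(εσA) = 386/(1.0·5.67×10⁻⁸·4.742) = 1.436×10⁹ K⁴.
T = (1.436×10⁹)^(1/4).

T ≈ 195 K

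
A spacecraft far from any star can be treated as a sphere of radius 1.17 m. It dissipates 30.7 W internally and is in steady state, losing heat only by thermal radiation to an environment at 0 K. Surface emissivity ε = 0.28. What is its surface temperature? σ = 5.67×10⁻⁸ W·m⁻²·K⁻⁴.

T ≈ 103 K

Steady state: internal power = radiated power, P = εσA T⁴.
Radiating area A = 4πr² = 17.20 m².
T⁴ = P/(εσA) = 30.7/(0.28·5.67×10⁻⁸·17.20) = 1.124×10⁸ K⁴.
T = (1.124×10⁸)^(1/4).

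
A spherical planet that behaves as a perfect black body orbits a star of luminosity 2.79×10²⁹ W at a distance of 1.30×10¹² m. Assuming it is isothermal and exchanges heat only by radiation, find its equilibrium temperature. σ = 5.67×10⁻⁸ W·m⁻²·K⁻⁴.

First find the stellar flux at distance d: S = L/(4πd²) = 2.79×10²⁹/(4π·(1.30×10¹²)²) = 13140 W/m².
For an isothermal sphere, absorbed (1−a)S·πr² = emitted σ·4πr²·T⁴, so T⁴ = (1−a)S/(4σ).
T⁴ = 1.00·13140/(4·5.67×10⁻⁸) = 5.792×10¹⁰ K⁴.

T ≈ 491 K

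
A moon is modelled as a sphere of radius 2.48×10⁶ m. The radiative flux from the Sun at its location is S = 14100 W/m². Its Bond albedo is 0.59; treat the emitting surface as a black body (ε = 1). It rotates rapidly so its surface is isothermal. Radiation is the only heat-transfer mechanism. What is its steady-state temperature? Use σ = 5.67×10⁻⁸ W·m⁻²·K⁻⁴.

At equilibrium, absorbed power = emitted power.
Absorbing cross-section = πr² = 1.932×10¹³ m²; emitting surface = 4πr² = 7.729×10¹³ m² (ratio 4).
(1−a)S·A_cross = εσ·A_surf·T⁴  ⇒  T⁴ = (1−a)S/(4σ).
T⁴ = 0.410·14100/(4·5.67×10⁻⁸) = 2.549×10¹⁰ K⁴.
T = (2.549×10¹⁰)^(1/4).

T ≈ 400 K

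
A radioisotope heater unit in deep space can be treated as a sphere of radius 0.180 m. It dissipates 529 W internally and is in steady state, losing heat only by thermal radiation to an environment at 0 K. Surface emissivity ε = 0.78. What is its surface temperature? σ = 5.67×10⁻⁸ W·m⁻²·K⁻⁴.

Steady state: internal power = radiated power, P = εσA T⁴.
Radiating area A = 4πr² = 0.4072 m².
T⁴ = P/(εσA) = 529/(0.78·5.67×10⁻⁸·0.4072) = 2.938×10¹⁰ K⁴.
T = (2.938×10¹⁰)^(1/4).

T ≈ 414 K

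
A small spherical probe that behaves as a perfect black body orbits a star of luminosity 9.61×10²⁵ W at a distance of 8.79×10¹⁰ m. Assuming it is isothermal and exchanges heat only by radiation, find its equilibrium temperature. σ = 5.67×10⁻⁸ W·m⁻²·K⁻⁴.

T ≈ 257 K

First find the stellar flux at distance d: S = L/(4πd²) = 9.61×10²⁵/(4π·(8.79×10¹⁰)²) = 989.8 W/m².
For an isothermal sphere, absorbed (1−a)S·πr² = emitted σ·4πr²·T⁴, so T⁴ = (1−a)S/(4σ).
T⁴ = 1.00·989.8/(4·5.67×10⁻⁸) = 4.364×10⁹ K⁴.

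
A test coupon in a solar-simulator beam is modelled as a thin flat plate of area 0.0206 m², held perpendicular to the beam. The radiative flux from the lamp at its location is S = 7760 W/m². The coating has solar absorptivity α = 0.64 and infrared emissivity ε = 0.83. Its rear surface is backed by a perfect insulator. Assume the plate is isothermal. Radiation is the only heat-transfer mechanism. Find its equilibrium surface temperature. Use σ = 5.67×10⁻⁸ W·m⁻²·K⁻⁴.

T ≈ 570 K

At equilibrium, absorbed power = emitted power.
Absorbing cross-section = A = 0.02060 m²; emitting surface = A = 0.02060 m² (ratio 1).
αS·A_cross = εσ·A_surf·T⁴  ⇒  T⁴ = αS/(ε·1σ).
T⁴ = 0.640·7760/(0.83·1·5.67×10⁻⁸) = 1.055×10¹¹ K⁴.
T = (1.055×10¹¹)^(1/4).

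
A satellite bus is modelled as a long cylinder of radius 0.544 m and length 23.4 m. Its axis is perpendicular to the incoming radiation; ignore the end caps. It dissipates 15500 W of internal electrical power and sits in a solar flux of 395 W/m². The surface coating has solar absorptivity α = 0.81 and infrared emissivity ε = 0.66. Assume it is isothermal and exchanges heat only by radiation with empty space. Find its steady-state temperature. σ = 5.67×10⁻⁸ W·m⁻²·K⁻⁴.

At steady state, absorbed solar power + internal power = radiated power.
Absorbed: α·S·A_cross = 0.81·395·25.46 = 8146 W (cross-section 2rL).
Total input = 8146 + 15500 = 23650 W.
Radiated: εσ·A_surf·T⁴ with A_surf = 2πrL = 79.98 m².
T⁴ = 23650/(0.66·5.67×10⁻⁸·79.98) = 7.900×10⁹ K⁴.

T ≈ 298 K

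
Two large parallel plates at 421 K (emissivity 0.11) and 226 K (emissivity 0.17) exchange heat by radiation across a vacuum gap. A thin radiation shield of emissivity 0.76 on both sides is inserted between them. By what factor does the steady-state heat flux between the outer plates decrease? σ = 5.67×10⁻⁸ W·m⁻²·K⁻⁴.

factor ≈ 1.12

Without shield: q₀ = σΔ(T⁴)/(1/ε₁+1/ε₂−1) with denominator 13.97.
With shield the two gaps are in series; the resistances add: (1/ε₁+1/ε_s−1)+(1/ε_s+1/ε₂−1) = 9.407+6.198 = 15.60.
Heat-flux ratio q₀/q = 15.60/13.97.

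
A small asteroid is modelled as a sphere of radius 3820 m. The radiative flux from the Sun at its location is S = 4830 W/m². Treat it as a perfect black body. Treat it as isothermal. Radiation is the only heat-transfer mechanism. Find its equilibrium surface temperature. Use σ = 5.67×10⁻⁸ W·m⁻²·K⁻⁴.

T ≈ 382 K

At equilibrium, absorbed power = emitted power.
Absorbing cross-section = πr² = 4.584×10⁷ m²; emitting surface = 4πr² = 1.834×10⁸ m² (ratio 4).
S·A_cross = εσ·A_surf·T⁴  ⇒  T⁴ = S/(4σ).
T⁴ = 1.00·4830/(4·5.67×10⁻⁸) = 2.130×10¹⁰ K⁴.
T = (2.130×10¹⁰)^(1/4).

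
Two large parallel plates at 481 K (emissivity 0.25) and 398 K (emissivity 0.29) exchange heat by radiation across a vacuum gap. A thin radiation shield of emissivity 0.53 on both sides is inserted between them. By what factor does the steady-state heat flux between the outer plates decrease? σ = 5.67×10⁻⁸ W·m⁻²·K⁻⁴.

Without shield: q₀ = σΔ(T⁴)/(1/ε₁+1/ε₂−1) with denominator 6.448.
With shield the two gaps are in series; the resistances add: (1/ε₁+1/ε_s−1)+(1/ε_s+1/ε₂−1) = 4.887+4.335 = 9.222.
Heat-flux ratio q₀/q = 9.222/6.448.

factor ≈ 1.43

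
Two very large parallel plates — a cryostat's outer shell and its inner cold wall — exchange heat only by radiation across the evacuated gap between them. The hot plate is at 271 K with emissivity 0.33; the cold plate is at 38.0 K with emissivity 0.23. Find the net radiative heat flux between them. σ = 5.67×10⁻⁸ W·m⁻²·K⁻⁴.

q ≈ 47.9 W/m²

For two infinite grey parallel plates, q = σ(T₁⁴ − T₂⁴)/(1/ε₁ + 1/ε₂ − 1).
T₁⁴ − T₂⁴ = 5.394×10⁹ − 2.085×10⁶ = 5.391×10⁹ K⁴.
1/ε₁ + 1/ε₂ − 1 = 3.030 + 4.348 − 1 = 6.378.
q = 5.67×10⁻⁸ × 5.391×10⁹ / 6.378.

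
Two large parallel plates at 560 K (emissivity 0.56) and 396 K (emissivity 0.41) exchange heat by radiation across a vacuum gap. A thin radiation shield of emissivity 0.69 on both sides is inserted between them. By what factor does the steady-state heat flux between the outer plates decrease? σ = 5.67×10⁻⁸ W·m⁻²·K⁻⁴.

Without shield: q₀ = σΔ(T⁴)/(1/ε₁+1/ε₂−1) with denominator 3.225.
With shield the two gaps are in series; the resistances add: (1/ε₁+1/ε_s−1)+(1/ε_s+1/ε₂−1) = 2.235+2.888 = 5.123.
Heat-flux ratio q₀/q = 5.123/3.225.

factor ≈ 1.59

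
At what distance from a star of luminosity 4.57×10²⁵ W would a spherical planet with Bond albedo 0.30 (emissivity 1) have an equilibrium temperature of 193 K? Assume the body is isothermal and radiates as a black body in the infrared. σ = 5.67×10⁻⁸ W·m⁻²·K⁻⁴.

For an isothermal black-emitting sphere, (1−a)S·πr² = σ·4πr²·T⁴ ⇒ S = 4σT⁴/(1−a).
S = 4·5.67×10⁻⁸·(193)⁴/0.700 = 449.5 W/m².
Flux falls as S = L/(4πd²), so d = √(L/(4πS)) = √(4.57×10²⁵/(4π·449.5)).

d ≈ 8.99×10¹⁰ m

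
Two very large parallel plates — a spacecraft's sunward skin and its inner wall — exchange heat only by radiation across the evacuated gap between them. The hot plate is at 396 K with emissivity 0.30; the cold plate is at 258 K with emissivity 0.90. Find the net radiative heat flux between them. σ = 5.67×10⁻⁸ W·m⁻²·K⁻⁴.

For two infinite grey parallel plates, q = σ(T₁⁴ − T₂⁴)/(1/ε₁ + 1/ε₂ − 1).
T₁⁴ − T₂⁴ = 2.459×10¹⁰ − 4.431×10⁹ = 2.016×10¹⁰ K⁴.
1/ε₁ + 1/ε₂ − 1 = 3.333 + 1.111 − 1 = 3.444.
q = 5.67×10⁻⁸ × 2.016×10¹⁰ / 3.444.

q ≈ 332 W/m²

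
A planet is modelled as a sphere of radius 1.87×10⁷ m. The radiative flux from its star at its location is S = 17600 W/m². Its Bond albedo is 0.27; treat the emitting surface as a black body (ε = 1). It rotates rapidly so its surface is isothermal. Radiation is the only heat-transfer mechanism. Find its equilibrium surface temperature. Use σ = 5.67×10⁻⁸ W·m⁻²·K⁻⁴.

At equilibrium, absorbed power = emitted power.
Absorbing cross-section = πr² = 1.099×10¹⁵ m²; emitting surface = 4πr² = 4.394×10¹⁵ m² (ratio 4).
(1−a)S·A_cross = εσ·A_surf·T⁴  ⇒  T⁴ = (1−a)S/(4σ).
T⁴ = 0.730·17600/(4·5.67×10⁻⁸) = 5.665×10¹⁰ K⁴.
T = (5.665×10¹⁰)^(1/4).

T ≈ 488 K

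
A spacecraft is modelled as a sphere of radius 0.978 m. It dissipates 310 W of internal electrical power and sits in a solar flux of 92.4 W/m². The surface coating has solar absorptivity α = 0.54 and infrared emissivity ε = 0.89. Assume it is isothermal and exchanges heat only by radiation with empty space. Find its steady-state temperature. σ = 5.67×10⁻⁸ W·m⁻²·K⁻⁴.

At steady state, absorbed solar power + internal power = radiated power.
Absorbed: α·S·A_cross = 0.54·92.4·3.005 = 149.9 W (cross-section πr²).
Total input = 149.9 + 310 = 459.9 W.
Radiated: εσ·A_surf·T⁴ with A_surf = 4πr² = 12.02 m².
T⁴ = 459.9/(0.89·5.67×10⁻⁸·12.02) = 7.583×10⁸ K⁴.

T ≈ 166 K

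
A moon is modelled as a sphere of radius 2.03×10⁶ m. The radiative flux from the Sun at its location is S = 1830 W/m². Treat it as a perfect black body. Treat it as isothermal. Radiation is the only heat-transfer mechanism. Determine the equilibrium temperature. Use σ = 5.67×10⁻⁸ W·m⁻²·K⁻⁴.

T ≈ 300 K

At equilibrium, absorbed power = emitted power.
Absorbing cross-section = πr² = 1.295×10¹³ m²; emitting surface = 4πr² = 5.178×10¹³ m² (ratio 4).
S·A_cross = εσ·A_surf·T⁴  ⇒  T⁴ = S/(4σ).
T⁴ = 1.00·1830/(4·5.67×10⁻⁸) = 8.069×10⁹ K⁴.
T = (8.069×10⁹)^(1/4).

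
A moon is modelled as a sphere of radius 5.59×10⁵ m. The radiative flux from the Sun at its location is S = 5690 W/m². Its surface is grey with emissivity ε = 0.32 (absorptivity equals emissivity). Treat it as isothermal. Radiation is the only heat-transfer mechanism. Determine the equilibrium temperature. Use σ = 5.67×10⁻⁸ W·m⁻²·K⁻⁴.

T ≈ 398 K

At equilibrium, absorbed power = emitted power.
Absorbing cross-section = πr² = 9.817×10¹¹ m²; emitting surface = 4πr² = 3.927×10¹² m² (ratio 4).
εS·A_cross = εσ·A_surf·T⁴  ⇒  T⁴ = S/(4σ)   (ε cancels).
T⁴ = 5690/(4·5.67×10⁻⁸) = 2.509×10¹⁰ K⁴.
T = (2.509×10¹⁰)^(1/4).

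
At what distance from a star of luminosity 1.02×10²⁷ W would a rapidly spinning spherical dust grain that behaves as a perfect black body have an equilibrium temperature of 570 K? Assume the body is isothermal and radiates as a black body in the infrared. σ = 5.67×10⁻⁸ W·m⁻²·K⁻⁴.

For an isothermal black-emitting sphere, (1−a)S·πr² = σ·4πr²·T⁴ ⇒ S = 4σT⁴/(1−a).
S = 4·5.67×10⁻⁸·(570)⁴/1.00 = 23940 W/m².
Flux falls as S = L/(4πd²), so d = √(L/(4πS)) = √(1.02×10²⁷/(4π·23940)).

d ≈ 5.82×10¹⁰ m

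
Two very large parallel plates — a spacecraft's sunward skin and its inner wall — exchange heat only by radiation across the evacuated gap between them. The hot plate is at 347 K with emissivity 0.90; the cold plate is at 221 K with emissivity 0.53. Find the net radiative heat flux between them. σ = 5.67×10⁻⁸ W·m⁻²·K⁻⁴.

For two infinite grey parallel plates, q = σ(T₁⁴ − T₂⁴)/(1/ε₁ + 1/ε₂ − 1).
T₁⁴ − T₂⁴ = 1.450×10¹⁰ − 2.385×10⁹ = 1.211×10¹⁰ K⁴.
1/ε₁ + 1/ε₂ − 1 = 1.111 + 1.887 − 1 = 1.998.
q = 5.67×10⁻⁸ × 1.211×10¹⁰ / 1.998.

q ≈ 344 W/m²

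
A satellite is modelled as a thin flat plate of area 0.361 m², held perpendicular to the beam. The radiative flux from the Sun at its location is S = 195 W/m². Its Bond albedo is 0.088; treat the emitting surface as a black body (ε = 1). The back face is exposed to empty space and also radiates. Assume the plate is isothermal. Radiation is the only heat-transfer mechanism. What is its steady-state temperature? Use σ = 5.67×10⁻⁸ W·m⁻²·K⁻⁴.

At equilibrium, absorbed power = emitted power.
Absorbing cross-section = A = 0.3610 m²; emitting surface = 2A = 0.7220 m² (ratio 2).
(1−a)S·A_cross = εσ·A_surf·T⁴  ⇒  T⁴ = (1−a)S/(2σ).
T⁴ = 0.912·195/(2·5.67×10⁻⁸) = 1.568×10⁹ K⁴.
T = (1.568×10⁹)^(1/4).

T ≈ 199 K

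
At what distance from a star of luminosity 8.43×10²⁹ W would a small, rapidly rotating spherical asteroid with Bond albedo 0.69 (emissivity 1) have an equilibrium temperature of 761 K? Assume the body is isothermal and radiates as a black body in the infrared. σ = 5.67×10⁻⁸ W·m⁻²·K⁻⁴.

d ≈ 5.23×10¹¹ m

For an isothermal black-emitting sphere, (1−a)S·πr² = σ·4πr²·T⁴ ⇒ S = 4σT⁴/(1−a).
S = 4·5.67×10⁻⁸·(761)⁴/0.310 = 2.454×10⁵ W/m².
Flux falls as S = L/(4πd²), so d = √(L/(4πS)) = √(8.43×10²⁹/(4π·2.454×10⁵)).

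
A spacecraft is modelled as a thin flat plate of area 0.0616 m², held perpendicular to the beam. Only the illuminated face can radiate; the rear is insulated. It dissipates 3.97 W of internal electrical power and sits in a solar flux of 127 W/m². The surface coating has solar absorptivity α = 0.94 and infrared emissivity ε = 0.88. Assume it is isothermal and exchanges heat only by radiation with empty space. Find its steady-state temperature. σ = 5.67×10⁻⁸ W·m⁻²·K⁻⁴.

T ≈ 246 K

At steady state, absorbed solar power + internal power = radiated power.
Absorbed: α·S·A_cross = 0.94·127·0.06160 = 7.354 W (cross-section A).
Total input = 7.354 + 3.97 = 11.32 W.
Radiated: εσ·A_surf·T⁴ with A_surf = A = 0.06160 m².
T⁴ = 11.32/(0.88·5.67×10⁻⁸·0.06160) = 3.684×10⁹ K⁴.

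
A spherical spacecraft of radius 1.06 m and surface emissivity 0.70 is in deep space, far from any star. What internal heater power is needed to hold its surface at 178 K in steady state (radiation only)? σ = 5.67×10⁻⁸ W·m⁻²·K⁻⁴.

P = εσ·4πr²·T⁴.
4πr² = 14.12 m²; T⁴ = 1.004×10⁹ K⁴.
P = 0.70·5.67×10⁻⁸·14.12·1.004×10⁹.

P ≈ 563 W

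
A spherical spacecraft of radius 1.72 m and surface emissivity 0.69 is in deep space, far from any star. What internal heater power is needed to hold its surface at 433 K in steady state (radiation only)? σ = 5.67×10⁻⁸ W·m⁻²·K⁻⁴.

P = εσ·4πr²·T⁴.
4πr² = 37.18 m²; T⁴ = 3.515×10¹⁰ K⁴.
P = 0.69·5.67×10⁻⁸·37.18·3.515×10¹⁰.

P ≈ 51100 W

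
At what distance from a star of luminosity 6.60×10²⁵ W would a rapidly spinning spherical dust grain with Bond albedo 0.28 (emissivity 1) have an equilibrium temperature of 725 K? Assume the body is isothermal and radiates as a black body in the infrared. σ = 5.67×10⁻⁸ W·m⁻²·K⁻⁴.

For an isothermal black-emitting sphere, (1−a)S·πr² = σ·4πr²·T⁴ ⇒ S = 4σT⁴/(1−a).
S = 4·5.67×10⁻⁸·(725)⁴/0.720 = 87030 W/m².
Flux falls as S = L/(4πd²), so d = √(L/(4πS)) = √(6.60×10²⁵/(4π·87030)).

d ≈ 7.77×10⁹ m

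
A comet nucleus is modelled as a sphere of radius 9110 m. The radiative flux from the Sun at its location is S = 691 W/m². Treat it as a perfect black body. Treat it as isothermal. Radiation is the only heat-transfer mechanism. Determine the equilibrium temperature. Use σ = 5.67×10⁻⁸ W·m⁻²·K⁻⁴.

T ≈ 235 K

At equilibrium, absorbed power = emitted power.
Absorbing cross-section = πr² = 2.607×10⁸ m²; emitting surface = 4πr² = 1.043×10⁹ m² (ratio 4).
S·A_cross = εσ·A_surf·T⁴  ⇒  T⁴ = S/(4σ).
T⁴ = 1.00·691/(4·5.67×10⁻⁸) = 3.047×10⁹ K⁴.
T = (3.047×10⁹)^(1/4).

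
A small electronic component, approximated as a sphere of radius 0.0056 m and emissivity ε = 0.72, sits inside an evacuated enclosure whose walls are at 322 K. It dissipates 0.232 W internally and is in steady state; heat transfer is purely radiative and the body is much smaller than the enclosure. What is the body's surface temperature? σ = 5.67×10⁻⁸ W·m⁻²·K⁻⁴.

T ≈ 398 K

For a small grey body in a large enclosure, net radiated power = εσA(T⁴ − T_w⁴).
Steady state: P = εσA(T⁴ − T_w⁴) with A = 4πr² = 3.941×10⁻⁴ m².
T⁴ = P/(εσA) + T_w⁴ = 0.232/(0.72·5.67×10⁻⁸·3.941×10⁻⁴) + (322)⁴
    = 1.442×10¹⁰ + 1.075×10¹⁰ = 2.517×10¹⁰ K⁴.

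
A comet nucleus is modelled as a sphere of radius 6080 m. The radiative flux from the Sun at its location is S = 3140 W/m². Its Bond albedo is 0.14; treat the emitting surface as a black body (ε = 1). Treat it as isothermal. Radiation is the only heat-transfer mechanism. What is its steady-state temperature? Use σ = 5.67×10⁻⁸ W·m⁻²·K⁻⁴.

At equilibrium, absorbed power = emitted power.
Absorbing cross-section = πr² = 1.161×10⁸ m²; emitting surface = 4πr² = 4.645×10⁸ m² (ratio 4).
(1−a)S·A_cross = εσ·A_surf·T⁴  ⇒  T⁴ = (1−a)S/(4σ).
T⁴ = 0.860·3140/(4·5.67×10⁻⁸) = 1.191×10¹⁰ K⁴.
T = (1.191×10¹⁰)^(1/4).

T ≈ 330 K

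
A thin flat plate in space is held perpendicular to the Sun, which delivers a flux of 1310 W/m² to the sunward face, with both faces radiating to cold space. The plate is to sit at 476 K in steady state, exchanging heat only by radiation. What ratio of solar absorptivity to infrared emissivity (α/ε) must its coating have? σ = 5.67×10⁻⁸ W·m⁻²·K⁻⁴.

Balance: αS·A = εσ·2A·T⁴ ⇒ α/ε = 2σT⁴/S.
α/ε = 2·5.67×10⁻⁸·(476)⁴/1310 = 2·5.67×10⁻⁸·5.134×10¹⁰/1310.

α/ε ≈ 4.44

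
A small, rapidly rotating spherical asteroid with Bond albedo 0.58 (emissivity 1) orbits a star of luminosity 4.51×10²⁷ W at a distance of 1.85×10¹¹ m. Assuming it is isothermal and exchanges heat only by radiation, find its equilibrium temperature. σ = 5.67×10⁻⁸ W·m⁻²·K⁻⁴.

T ≈ 373 K

First find the stellar flux at distance d: S = L/(4πd²) = 4.51×10²⁷/(4π·(1.85×10¹¹)²) = 10490 W/m².
For an isothermal sphere, absorbed (1−a)S·πr² = emitted σ·4πr²·T⁴, so T⁴ = (1−a)S/(4σ).
T⁴ = 0.420·10490/(4·5.67×10⁻⁸) = 1.942×10¹⁰ K⁴.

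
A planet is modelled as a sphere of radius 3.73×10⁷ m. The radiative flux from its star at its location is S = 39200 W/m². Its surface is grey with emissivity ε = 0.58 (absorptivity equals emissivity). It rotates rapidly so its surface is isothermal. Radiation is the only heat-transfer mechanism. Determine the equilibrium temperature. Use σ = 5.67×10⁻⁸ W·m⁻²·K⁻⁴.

T ≈ 645 K

At equilibrium, absorbed power = emitted power.
Absorbing cross-section = πr² = 4.371×10¹⁵ m²; emitting surface = 4πr² = 1.748×10¹⁶ m² (ratio 4).
εS·A_cross = εσ·A_surf·T⁴  ⇒  T⁴ = S/(4σ)   (ε cancels).
T⁴ = 39200/(4·5.67×10⁻⁸) = 1.728×10¹¹ K⁴.
T = (1.728×10¹¹)^(1/4).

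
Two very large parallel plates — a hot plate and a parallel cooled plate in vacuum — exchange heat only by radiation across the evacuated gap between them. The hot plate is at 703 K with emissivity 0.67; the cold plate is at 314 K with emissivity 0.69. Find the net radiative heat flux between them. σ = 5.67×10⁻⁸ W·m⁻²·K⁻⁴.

For two infinite grey parallel plates, q = σ(T₁⁴ − T₂⁴)/(1/ε₁ + 1/ε₂ − 1).
T₁⁴ − T₂⁴ = 2.442×10¹¹ − 9.721×10⁹ = 2.345×10¹¹ K⁴.
1/ε₁ + 1/ε₂ − 1 = 1.493 + 1.449 − 1 = 1.942.
q = 5.67×10⁻⁸ × 2.345×10¹¹ / 1.942.

q ≈ 6850 W/m²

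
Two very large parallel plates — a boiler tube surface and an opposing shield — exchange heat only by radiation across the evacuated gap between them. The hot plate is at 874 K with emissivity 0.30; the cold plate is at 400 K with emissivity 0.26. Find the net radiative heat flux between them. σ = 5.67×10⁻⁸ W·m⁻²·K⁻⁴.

q ≈ 5120 W/m²

For two infinite grey parallel plates, q = σ(T₁⁴ − T₂⁴)/(1/ε₁ + 1/ε₂ − 1).
T₁⁴ − T₂⁴ = 5.835×10¹¹ − 2.560×10¹⁰ = 5.579×10¹¹ K⁴.
1/ε₁ + 1/ε₂ − 1 = 3.333 + 3.846 − 1 = 6.179.
q = 5.67×10⁻⁸ × 5.579×10¹¹ / 6.179.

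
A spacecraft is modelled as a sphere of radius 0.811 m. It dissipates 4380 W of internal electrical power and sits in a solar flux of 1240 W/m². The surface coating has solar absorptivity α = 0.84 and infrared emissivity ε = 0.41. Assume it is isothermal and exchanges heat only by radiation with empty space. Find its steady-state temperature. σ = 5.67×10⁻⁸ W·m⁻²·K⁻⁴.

T ≈ 429 K

At steady state, absorbed solar power + internal power = radiated power.
Absorbed: α·S·A_cross = 0.84·1240·2.066 = 2152 W (cross-section πr²).
Total input = 2152 + 4380 = 6532 W.
Radiated: εσ·A_surf·T⁴ with A_surf = 4πr² = 8.265 m².
T⁴ = 6532/(0.41·5.67×10⁻⁸·8.265) = 3.400×10¹⁰ K⁴.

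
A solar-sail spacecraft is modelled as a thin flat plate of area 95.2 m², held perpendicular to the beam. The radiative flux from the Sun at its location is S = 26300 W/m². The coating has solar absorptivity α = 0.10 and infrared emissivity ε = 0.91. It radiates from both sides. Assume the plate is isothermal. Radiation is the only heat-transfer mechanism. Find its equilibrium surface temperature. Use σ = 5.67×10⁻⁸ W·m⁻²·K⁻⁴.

At equilibrium, absorbed power = emitted power.
Absorbing cross-section = A = 95.20 m²; emitting surface = 2A = 190.4 m² (ratio 2).
αS·A_cross = εσ·A_surf·T⁴  ⇒  T⁴ = αS/(ε·2σ).
T⁴ = 0.100·26300/(0.91·2·5.67×10⁻⁸) = 2.549×10¹⁰ K⁴.
T = (2.549×10¹⁰)^(1/4).

T ≈ 400 K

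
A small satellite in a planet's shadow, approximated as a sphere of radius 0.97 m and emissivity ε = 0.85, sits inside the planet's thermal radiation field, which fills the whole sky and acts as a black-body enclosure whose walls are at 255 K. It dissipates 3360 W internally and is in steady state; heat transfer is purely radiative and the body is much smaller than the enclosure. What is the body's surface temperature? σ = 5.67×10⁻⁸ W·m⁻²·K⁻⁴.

T ≈ 317 K

For a small grey body in a large enclosure, net radiated power = εσA(T⁴ − T_w⁴).
Steady state: P = εσA(T⁴ − T_w⁴) with A = 4πr² = 11.82 m².
T⁴ = P/(εσA) + T_w⁴ = 3360/(0.85·5.67×10⁻⁸·11.82) + (255)⁴
    = 5.896×10⁹ + 4.228×10⁹ = 1.012×10¹⁰ K⁴.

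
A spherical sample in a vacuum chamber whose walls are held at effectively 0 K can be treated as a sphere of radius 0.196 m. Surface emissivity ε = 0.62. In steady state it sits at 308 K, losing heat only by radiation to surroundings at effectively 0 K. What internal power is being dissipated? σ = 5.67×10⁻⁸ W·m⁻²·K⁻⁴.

P ≈ 153 W

Steady state: P = εσA T⁴.
A = 4πr² = 0.4827 m²; T⁴ = (308)⁴ = 8.999×10⁹ K⁴.
P = 0.62 × 5.67×10⁻⁸ × 0.4827 × 8.999×10⁹.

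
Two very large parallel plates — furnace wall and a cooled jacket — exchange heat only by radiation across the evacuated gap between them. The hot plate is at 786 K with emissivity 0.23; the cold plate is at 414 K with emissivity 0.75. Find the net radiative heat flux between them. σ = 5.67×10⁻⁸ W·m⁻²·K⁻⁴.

q ≈ 4270 W/m²

For two infinite grey parallel plates, q = σ(T₁⁴ − T₂⁴)/(1/ε₁ + 1/ε₂ − 1).
T₁⁴ − T₂⁴ = 3.817×10¹¹ − 2.938×10¹⁰ = 3.523×10¹¹ K⁴.
1/ε₁ + 1/ε₂ − 1 = 4.348 + 1.333 − 1 = 4.681.
q = 5.67×10⁻⁸ × 3.523×10¹¹ / 4.681.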